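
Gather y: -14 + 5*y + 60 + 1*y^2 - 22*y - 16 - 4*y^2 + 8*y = -3*y^2 - 9*y + 30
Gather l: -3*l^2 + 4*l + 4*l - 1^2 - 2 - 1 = -3*l^2 + 8*l - 4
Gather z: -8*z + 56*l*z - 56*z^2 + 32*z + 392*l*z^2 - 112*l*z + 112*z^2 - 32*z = z^2*(392*l + 56) + z*(-56*l - 8)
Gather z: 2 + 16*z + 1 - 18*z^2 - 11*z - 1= -18*z^2 + 5*z + 2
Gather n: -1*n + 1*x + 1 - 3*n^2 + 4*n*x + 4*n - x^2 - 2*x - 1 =-3*n^2 + n*(4*x + 3) - x^2 - x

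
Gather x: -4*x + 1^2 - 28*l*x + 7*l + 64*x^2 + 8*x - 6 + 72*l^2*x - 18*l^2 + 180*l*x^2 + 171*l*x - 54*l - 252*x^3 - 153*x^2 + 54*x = -18*l^2 - 47*l - 252*x^3 + x^2*(180*l - 89) + x*(72*l^2 + 143*l + 58) - 5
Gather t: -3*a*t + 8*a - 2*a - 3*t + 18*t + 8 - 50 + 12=6*a + t*(15 - 3*a) - 30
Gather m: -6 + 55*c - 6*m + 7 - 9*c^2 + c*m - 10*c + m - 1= -9*c^2 + 45*c + m*(c - 5)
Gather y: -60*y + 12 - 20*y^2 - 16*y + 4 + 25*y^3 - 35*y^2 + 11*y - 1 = 25*y^3 - 55*y^2 - 65*y + 15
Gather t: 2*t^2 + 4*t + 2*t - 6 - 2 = 2*t^2 + 6*t - 8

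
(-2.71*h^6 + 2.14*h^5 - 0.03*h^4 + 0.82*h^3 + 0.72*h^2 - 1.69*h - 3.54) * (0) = 0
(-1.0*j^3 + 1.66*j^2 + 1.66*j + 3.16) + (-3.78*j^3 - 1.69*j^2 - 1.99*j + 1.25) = -4.78*j^3 - 0.03*j^2 - 0.33*j + 4.41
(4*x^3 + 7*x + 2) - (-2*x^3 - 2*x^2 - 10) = 6*x^3 + 2*x^2 + 7*x + 12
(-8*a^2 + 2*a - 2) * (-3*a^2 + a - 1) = 24*a^4 - 14*a^3 + 16*a^2 - 4*a + 2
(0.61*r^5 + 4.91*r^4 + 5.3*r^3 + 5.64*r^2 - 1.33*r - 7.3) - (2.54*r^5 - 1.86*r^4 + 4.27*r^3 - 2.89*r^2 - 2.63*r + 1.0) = -1.93*r^5 + 6.77*r^4 + 1.03*r^3 + 8.53*r^2 + 1.3*r - 8.3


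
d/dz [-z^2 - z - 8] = -2*z - 1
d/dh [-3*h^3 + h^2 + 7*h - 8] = -9*h^2 + 2*h + 7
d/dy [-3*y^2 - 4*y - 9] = -6*y - 4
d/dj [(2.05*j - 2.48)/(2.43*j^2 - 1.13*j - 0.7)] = (-4.9815*j^2 + 12.0528*j - 4.2374)/(5.9049*j^4 - 5.4918*j^3 - 2.1251*j^2 + 1.582*j + 0.49)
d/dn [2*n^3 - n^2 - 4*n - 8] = 6*n^2 - 2*n - 4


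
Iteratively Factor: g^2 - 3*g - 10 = (g + 2)*(g - 5)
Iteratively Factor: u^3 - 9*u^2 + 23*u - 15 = (u - 1)*(u^2 - 8*u + 15) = (u - 5)*(u - 1)*(u - 3)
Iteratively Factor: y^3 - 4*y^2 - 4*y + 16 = (y + 2)*(y^2 - 6*y + 8) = (y - 2)*(y + 2)*(y - 4)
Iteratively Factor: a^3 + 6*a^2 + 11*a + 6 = (a + 1)*(a^2 + 5*a + 6) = (a + 1)*(a + 3)*(a + 2)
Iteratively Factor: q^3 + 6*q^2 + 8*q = (q + 2)*(q^2 + 4*q) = (q + 2)*(q + 4)*(q)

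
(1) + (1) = 2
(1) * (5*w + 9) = 5*w + 9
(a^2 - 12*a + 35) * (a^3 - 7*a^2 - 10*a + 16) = a^5 - 19*a^4 + 109*a^3 - 109*a^2 - 542*a + 560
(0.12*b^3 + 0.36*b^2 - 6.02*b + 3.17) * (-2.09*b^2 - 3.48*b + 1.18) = -0.2508*b^5 - 1.17*b^4 + 11.4706*b^3 + 14.7491*b^2 - 18.1352*b + 3.7406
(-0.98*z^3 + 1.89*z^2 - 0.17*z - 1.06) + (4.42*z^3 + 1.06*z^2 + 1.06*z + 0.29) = 3.44*z^3 + 2.95*z^2 + 0.89*z - 0.77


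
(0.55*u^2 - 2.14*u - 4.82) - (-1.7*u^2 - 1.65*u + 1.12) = 2.25*u^2 - 0.49*u - 5.94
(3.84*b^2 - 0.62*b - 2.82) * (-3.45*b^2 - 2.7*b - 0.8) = -13.248*b^4 - 8.229*b^3 + 8.331*b^2 + 8.11*b + 2.256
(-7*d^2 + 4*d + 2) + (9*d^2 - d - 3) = 2*d^2 + 3*d - 1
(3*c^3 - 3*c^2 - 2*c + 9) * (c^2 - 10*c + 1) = 3*c^5 - 33*c^4 + 31*c^3 + 26*c^2 - 92*c + 9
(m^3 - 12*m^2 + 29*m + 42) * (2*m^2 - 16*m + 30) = 2*m^5 - 40*m^4 + 280*m^3 - 740*m^2 + 198*m + 1260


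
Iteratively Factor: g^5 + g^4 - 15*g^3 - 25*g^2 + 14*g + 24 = (g - 4)*(g^4 + 5*g^3 + 5*g^2 - 5*g - 6) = (g - 4)*(g + 3)*(g^3 + 2*g^2 - g - 2) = (g - 4)*(g + 2)*(g + 3)*(g^2 - 1) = (g - 4)*(g + 1)*(g + 2)*(g + 3)*(g - 1)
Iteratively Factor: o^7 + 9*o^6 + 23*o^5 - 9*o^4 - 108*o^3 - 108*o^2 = (o + 3)*(o^6 + 6*o^5 + 5*o^4 - 24*o^3 - 36*o^2) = o*(o + 3)*(o^5 + 6*o^4 + 5*o^3 - 24*o^2 - 36*o) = o*(o + 3)^2*(o^4 + 3*o^3 - 4*o^2 - 12*o) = o*(o - 2)*(o + 3)^2*(o^3 + 5*o^2 + 6*o) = o*(o - 2)*(o + 2)*(o + 3)^2*(o^2 + 3*o) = o^2*(o - 2)*(o + 2)*(o + 3)^2*(o + 3)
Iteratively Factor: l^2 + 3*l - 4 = (l - 1)*(l + 4)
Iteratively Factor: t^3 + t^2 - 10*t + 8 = (t - 2)*(t^2 + 3*t - 4) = (t - 2)*(t - 1)*(t + 4)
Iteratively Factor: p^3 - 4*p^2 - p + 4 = (p - 4)*(p^2 - 1) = (p - 4)*(p - 1)*(p + 1)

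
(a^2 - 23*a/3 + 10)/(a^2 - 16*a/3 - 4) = (3*a - 5)/(3*a + 2)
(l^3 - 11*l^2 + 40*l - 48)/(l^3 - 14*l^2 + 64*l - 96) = (l - 3)/(l - 6)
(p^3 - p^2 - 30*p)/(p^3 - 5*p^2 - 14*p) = (-p^2 + p + 30)/(-p^2 + 5*p + 14)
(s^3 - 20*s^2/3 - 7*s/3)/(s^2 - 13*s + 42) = s*(3*s + 1)/(3*(s - 6))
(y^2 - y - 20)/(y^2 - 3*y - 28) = (y - 5)/(y - 7)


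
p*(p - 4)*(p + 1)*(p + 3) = p^4 - 13*p^2 - 12*p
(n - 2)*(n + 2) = n^2 - 4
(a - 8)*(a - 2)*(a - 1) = a^3 - 11*a^2 + 26*a - 16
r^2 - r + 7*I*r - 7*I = (r - 1)*(r + 7*I)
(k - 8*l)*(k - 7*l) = k^2 - 15*k*l + 56*l^2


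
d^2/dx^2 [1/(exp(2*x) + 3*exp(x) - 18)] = (2*(2*exp(x) + 3)^2*exp(x) - (4*exp(x) + 3)*(exp(2*x) + 3*exp(x) - 18))*exp(x)/(exp(2*x) + 3*exp(x) - 18)^3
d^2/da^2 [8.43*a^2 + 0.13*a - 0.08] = 16.8600000000000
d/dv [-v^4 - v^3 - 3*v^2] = v*(-4*v^2 - 3*v - 6)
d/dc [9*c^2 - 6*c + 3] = 18*c - 6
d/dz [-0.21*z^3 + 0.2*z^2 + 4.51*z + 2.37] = -0.63*z^2 + 0.4*z + 4.51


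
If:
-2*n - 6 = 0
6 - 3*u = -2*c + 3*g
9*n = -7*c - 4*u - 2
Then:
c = 25/7 - 4*u/7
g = 92/21 - 29*u/21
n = -3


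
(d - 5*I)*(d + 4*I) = d^2 - I*d + 20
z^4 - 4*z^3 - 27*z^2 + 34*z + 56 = (z - 7)*(z - 2)*(z + 1)*(z + 4)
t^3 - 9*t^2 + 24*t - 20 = (t - 5)*(t - 2)^2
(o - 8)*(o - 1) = o^2 - 9*o + 8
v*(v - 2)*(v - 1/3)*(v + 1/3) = v^4 - 2*v^3 - v^2/9 + 2*v/9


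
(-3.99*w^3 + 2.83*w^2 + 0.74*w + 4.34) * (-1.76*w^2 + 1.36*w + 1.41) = 7.0224*w^5 - 10.4072*w^4 - 3.0795*w^3 - 2.6417*w^2 + 6.9458*w + 6.1194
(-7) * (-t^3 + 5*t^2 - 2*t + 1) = 7*t^3 - 35*t^2 + 14*t - 7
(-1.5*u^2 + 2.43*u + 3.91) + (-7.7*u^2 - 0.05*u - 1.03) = -9.2*u^2 + 2.38*u + 2.88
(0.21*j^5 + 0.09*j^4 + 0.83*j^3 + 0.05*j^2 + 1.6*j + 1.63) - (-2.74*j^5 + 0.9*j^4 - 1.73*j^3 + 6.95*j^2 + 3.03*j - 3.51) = 2.95*j^5 - 0.81*j^4 + 2.56*j^3 - 6.9*j^2 - 1.43*j + 5.14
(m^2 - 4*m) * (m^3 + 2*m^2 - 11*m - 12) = m^5 - 2*m^4 - 19*m^3 + 32*m^2 + 48*m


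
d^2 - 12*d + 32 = (d - 8)*(d - 4)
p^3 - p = p*(p - 1)*(p + 1)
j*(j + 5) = j^2 + 5*j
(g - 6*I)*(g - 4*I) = g^2 - 10*I*g - 24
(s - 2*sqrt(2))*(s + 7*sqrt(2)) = s^2 + 5*sqrt(2)*s - 28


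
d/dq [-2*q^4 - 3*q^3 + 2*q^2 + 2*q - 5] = -8*q^3 - 9*q^2 + 4*q + 2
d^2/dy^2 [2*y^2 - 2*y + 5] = 4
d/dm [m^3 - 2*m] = 3*m^2 - 2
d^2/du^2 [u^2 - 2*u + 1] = 2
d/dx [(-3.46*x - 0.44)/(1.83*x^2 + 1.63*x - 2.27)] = (6.3318*x^2 + 1.6104*x + 8.5714)/(3.3489*x^4 + 5.9658*x^3 - 5.6513*x^2 - 7.4002*x + 5.1529)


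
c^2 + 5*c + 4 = (c + 1)*(c + 4)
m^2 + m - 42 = (m - 6)*(m + 7)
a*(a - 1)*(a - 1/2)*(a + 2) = a^4 + a^3/2 - 5*a^2/2 + a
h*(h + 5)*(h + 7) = h^3 + 12*h^2 + 35*h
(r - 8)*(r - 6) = r^2 - 14*r + 48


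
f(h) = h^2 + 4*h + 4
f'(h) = 2*h + 4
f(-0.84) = 1.35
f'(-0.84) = 2.32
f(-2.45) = 0.20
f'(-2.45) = -0.90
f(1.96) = 15.68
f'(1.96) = 7.92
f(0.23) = 4.97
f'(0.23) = 4.46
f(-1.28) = 0.52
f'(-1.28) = 1.44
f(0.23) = 4.97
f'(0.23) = 4.46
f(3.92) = 35.05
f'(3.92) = 11.84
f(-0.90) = 1.21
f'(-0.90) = 2.20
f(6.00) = 64.00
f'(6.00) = 16.00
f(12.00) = 196.00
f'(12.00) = 28.00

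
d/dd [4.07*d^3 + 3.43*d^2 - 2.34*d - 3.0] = 12.21*d^2 + 6.86*d - 2.34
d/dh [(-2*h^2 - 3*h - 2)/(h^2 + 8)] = (3*h^2 - 28*h - 24)/(h^4 + 16*h^2 + 64)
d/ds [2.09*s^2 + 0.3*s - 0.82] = 4.18*s + 0.3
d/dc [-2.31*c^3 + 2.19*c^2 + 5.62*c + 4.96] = -6.93*c^2 + 4.38*c + 5.62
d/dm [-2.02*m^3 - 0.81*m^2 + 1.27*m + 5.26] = -6.06*m^2 - 1.62*m + 1.27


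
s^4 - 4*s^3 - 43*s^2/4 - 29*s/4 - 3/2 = (s - 6)*(s + 1/2)^2*(s + 1)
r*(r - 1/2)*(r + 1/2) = r^3 - r/4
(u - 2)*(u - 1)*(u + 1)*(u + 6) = u^4 + 4*u^3 - 13*u^2 - 4*u + 12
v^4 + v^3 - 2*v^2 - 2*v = v*(v + 1)*(v - sqrt(2))*(v + sqrt(2))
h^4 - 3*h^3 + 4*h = h*(h - 2)^2*(h + 1)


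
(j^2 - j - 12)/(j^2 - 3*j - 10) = (-j^2 + j + 12)/(-j^2 + 3*j + 10)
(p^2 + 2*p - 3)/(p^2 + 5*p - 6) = (p + 3)/(p + 6)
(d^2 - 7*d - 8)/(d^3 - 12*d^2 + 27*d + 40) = 1/(d - 5)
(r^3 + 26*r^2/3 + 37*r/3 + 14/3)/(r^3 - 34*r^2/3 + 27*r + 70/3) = (r^2 + 8*r + 7)/(r^2 - 12*r + 35)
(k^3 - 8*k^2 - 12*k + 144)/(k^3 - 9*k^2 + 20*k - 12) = (k^2 - 2*k - 24)/(k^2 - 3*k + 2)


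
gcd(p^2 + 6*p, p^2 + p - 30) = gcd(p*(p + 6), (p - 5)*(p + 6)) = p + 6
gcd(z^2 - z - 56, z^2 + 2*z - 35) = z + 7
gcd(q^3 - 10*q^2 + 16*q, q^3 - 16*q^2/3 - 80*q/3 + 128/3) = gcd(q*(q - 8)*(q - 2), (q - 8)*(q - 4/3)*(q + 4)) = q - 8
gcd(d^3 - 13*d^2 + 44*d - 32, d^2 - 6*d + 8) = d - 4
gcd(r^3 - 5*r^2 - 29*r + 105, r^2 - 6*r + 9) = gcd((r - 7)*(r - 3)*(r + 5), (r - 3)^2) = r - 3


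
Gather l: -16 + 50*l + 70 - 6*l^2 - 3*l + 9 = -6*l^2 + 47*l + 63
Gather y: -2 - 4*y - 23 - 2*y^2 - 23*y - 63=-2*y^2 - 27*y - 88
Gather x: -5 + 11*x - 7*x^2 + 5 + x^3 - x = x^3 - 7*x^2 + 10*x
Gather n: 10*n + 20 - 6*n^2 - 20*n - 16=-6*n^2 - 10*n + 4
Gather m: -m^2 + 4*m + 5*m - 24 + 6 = -m^2 + 9*m - 18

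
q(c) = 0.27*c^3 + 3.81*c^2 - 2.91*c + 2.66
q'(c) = 0.81*c^2 + 7.62*c - 2.91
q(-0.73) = 6.71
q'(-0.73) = -8.04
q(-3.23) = 42.71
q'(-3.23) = -19.07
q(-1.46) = 14.19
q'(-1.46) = -12.31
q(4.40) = 86.62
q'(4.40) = 46.30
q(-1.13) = 10.42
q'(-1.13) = -10.49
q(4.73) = 102.71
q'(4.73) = 51.25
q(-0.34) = 4.08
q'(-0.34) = -5.41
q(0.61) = 2.36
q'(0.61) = 2.04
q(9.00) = 481.91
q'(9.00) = 131.28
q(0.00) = 2.66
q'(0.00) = -2.91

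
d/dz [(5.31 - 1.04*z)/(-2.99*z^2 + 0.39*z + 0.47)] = (-3.1096*z^2 + 31.7538*z - 2.5597)/(8.9401*z^4 - 2.3322*z^3 - 2.6585*z^2 + 0.3666*z + 0.2209)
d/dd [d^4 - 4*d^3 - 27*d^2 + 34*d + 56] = 4*d^3 - 12*d^2 - 54*d + 34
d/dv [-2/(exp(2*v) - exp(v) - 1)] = (4*exp(v) - 2)*exp(v)/(-exp(2*v) + exp(v) + 1)^2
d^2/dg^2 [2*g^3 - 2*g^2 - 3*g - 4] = 12*g - 4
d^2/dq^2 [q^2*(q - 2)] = 6*q - 4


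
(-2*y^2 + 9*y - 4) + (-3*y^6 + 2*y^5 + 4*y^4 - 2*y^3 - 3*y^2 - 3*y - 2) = -3*y^6 + 2*y^5 + 4*y^4 - 2*y^3 - 5*y^2 + 6*y - 6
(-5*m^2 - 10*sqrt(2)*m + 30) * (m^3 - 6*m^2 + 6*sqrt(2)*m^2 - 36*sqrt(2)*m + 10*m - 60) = -5*m^5 - 40*sqrt(2)*m^4 + 30*m^4 - 140*m^3 + 240*sqrt(2)*m^3 + 80*sqrt(2)*m^2 + 840*m^2 - 480*sqrt(2)*m + 300*m - 1800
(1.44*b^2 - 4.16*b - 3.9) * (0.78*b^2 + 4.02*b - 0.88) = 1.1232*b^4 + 2.544*b^3 - 21.0324*b^2 - 12.0172*b + 3.432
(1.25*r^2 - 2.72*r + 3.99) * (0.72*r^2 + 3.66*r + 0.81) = 0.9*r^4 + 2.6166*r^3 - 6.0699*r^2 + 12.4002*r + 3.2319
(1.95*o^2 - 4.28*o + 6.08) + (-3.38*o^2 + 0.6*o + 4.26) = -1.43*o^2 - 3.68*o + 10.34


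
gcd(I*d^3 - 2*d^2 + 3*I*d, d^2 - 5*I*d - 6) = 1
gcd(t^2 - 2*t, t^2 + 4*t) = t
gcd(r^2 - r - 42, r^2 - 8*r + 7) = r - 7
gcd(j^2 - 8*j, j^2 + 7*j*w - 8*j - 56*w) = j - 8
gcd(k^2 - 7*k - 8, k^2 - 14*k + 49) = 1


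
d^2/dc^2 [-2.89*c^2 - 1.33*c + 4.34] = -5.78000000000000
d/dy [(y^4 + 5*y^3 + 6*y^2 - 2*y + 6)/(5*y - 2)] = (15*y^4 + 42*y^3 - 24*y - 26)/(25*y^2 - 20*y + 4)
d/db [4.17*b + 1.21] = 4.17000000000000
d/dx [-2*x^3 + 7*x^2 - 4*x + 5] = -6*x^2 + 14*x - 4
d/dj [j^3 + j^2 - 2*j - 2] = 3*j^2 + 2*j - 2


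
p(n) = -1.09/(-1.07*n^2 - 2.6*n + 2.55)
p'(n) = -1.09*(2.14*n + 2.6)/(-1.07*n^2 - 2.6*n + 2.55)^2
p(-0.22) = -0.36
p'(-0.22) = -0.25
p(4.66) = 0.03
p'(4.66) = -0.01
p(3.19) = 0.07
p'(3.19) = -0.04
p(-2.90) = -1.00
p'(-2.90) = 3.30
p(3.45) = 0.06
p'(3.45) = -0.03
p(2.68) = 0.09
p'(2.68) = -0.06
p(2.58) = 0.10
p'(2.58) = -0.07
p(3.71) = 0.05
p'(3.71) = -0.02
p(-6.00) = 0.05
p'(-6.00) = 0.03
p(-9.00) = 0.02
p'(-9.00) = 0.00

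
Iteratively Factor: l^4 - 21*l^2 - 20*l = (l + 4)*(l^3 - 4*l^2 - 5*l) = (l - 5)*(l + 4)*(l^2 + l) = l*(l - 5)*(l + 4)*(l + 1)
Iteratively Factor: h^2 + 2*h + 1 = (h + 1)*(h + 1)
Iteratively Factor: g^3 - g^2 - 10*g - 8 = (g - 4)*(g^2 + 3*g + 2) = (g - 4)*(g + 1)*(g + 2)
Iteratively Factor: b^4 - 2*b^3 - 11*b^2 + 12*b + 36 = (b - 3)*(b^3 + b^2 - 8*b - 12) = (b - 3)*(b + 2)*(b^2 - b - 6) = (b - 3)^2*(b + 2)*(b + 2)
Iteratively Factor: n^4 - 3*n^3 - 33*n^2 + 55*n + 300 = (n + 4)*(n^3 - 7*n^2 - 5*n + 75) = (n - 5)*(n + 4)*(n^2 - 2*n - 15) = (n - 5)*(n + 3)*(n + 4)*(n - 5)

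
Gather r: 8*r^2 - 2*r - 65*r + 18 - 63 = 8*r^2 - 67*r - 45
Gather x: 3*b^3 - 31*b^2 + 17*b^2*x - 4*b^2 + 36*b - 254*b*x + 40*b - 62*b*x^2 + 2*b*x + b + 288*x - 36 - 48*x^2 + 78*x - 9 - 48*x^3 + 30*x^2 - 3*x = 3*b^3 - 35*b^2 + 77*b - 48*x^3 + x^2*(-62*b - 18) + x*(17*b^2 - 252*b + 363) - 45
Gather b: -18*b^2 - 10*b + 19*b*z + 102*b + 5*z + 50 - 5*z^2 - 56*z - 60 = -18*b^2 + b*(19*z + 92) - 5*z^2 - 51*z - 10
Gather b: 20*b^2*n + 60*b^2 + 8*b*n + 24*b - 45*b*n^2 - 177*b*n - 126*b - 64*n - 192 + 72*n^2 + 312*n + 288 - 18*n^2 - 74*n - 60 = b^2*(20*n + 60) + b*(-45*n^2 - 169*n - 102) + 54*n^2 + 174*n + 36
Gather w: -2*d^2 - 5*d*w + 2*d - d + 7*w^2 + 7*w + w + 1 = -2*d^2 + d + 7*w^2 + w*(8 - 5*d) + 1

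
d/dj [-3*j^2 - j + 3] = -6*j - 1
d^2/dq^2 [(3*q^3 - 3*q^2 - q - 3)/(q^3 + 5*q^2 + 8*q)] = 2*(-18*q^6 - 75*q^5 + 39*q^4 + 175*q^3 - 297*q^2 - 360*q - 192)/(q^3*(q^6 + 15*q^5 + 99*q^4 + 365*q^3 + 792*q^2 + 960*q + 512))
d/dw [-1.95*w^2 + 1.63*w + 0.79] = 1.63 - 3.9*w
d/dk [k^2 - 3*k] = 2*k - 3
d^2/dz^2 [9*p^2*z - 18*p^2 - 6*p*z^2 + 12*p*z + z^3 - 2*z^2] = -12*p + 6*z - 4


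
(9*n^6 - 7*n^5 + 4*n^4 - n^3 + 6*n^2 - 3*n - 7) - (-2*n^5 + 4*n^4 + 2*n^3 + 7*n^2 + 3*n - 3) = 9*n^6 - 5*n^5 - 3*n^3 - n^2 - 6*n - 4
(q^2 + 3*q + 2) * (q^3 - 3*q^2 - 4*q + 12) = q^5 - 11*q^3 - 6*q^2 + 28*q + 24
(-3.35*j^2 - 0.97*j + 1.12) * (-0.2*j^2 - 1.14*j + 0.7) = 0.67*j^4 + 4.013*j^3 - 1.4632*j^2 - 1.9558*j + 0.784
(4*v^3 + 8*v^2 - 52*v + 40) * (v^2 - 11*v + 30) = 4*v^5 - 36*v^4 - 20*v^3 + 852*v^2 - 2000*v + 1200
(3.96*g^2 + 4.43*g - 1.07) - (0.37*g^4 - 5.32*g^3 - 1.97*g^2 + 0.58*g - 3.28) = -0.37*g^4 + 5.32*g^3 + 5.93*g^2 + 3.85*g + 2.21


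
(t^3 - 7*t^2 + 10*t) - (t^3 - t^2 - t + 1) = -6*t^2 + 11*t - 1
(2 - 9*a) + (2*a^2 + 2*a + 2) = 2*a^2 - 7*a + 4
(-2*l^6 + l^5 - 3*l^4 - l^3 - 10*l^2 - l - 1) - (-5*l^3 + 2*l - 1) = -2*l^6 + l^5 - 3*l^4 + 4*l^3 - 10*l^2 - 3*l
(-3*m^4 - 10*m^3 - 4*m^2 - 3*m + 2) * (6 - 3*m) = 9*m^5 + 12*m^4 - 48*m^3 - 15*m^2 - 24*m + 12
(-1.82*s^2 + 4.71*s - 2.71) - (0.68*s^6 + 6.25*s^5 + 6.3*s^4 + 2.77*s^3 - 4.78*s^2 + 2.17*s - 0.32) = -0.68*s^6 - 6.25*s^5 - 6.3*s^4 - 2.77*s^3 + 2.96*s^2 + 2.54*s - 2.39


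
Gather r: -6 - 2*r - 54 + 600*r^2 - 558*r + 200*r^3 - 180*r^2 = 200*r^3 + 420*r^2 - 560*r - 60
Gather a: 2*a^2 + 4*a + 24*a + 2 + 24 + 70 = 2*a^2 + 28*a + 96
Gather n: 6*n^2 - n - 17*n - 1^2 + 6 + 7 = 6*n^2 - 18*n + 12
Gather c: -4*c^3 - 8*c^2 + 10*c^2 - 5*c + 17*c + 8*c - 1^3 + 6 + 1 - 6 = -4*c^3 + 2*c^2 + 20*c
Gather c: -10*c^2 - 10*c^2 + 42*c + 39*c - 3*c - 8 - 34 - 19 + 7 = -20*c^2 + 78*c - 54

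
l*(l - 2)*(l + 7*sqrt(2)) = l^3 - 2*l^2 + 7*sqrt(2)*l^2 - 14*sqrt(2)*l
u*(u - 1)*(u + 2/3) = u^3 - u^2/3 - 2*u/3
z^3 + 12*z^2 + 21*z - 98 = (z - 2)*(z + 7)^2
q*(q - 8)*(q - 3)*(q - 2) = q^4 - 13*q^3 + 46*q^2 - 48*q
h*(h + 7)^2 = h^3 + 14*h^2 + 49*h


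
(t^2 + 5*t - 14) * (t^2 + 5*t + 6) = t^4 + 10*t^3 + 17*t^2 - 40*t - 84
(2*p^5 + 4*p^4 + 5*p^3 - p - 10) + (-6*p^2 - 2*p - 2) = 2*p^5 + 4*p^4 + 5*p^3 - 6*p^2 - 3*p - 12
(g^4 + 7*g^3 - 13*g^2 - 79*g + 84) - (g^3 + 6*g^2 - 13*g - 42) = g^4 + 6*g^3 - 19*g^2 - 66*g + 126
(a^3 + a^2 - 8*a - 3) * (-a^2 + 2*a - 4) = -a^5 + a^4 + 6*a^3 - 17*a^2 + 26*a + 12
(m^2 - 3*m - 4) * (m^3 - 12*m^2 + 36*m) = m^5 - 15*m^4 + 68*m^3 - 60*m^2 - 144*m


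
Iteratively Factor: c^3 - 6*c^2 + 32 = (c - 4)*(c^2 - 2*c - 8) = (c - 4)*(c + 2)*(c - 4)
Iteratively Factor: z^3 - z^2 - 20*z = (z - 5)*(z^2 + 4*z) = (z - 5)*(z + 4)*(z)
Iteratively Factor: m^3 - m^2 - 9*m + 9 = (m - 1)*(m^2 - 9) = (m - 1)*(m + 3)*(m - 3)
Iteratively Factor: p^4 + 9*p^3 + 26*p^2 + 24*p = (p + 4)*(p^3 + 5*p^2 + 6*p) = (p + 3)*(p + 4)*(p^2 + 2*p) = (p + 2)*(p + 3)*(p + 4)*(p)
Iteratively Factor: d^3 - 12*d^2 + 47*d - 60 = (d - 3)*(d^2 - 9*d + 20) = (d - 4)*(d - 3)*(d - 5)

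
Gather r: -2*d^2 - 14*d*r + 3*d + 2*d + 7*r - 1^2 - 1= -2*d^2 + 5*d + r*(7 - 14*d) - 2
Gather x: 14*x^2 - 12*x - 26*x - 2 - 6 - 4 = 14*x^2 - 38*x - 12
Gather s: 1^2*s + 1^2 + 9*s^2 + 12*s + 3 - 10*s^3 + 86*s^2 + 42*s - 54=-10*s^3 + 95*s^2 + 55*s - 50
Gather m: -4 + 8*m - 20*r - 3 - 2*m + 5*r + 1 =6*m - 15*r - 6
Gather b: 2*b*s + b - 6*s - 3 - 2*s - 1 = b*(2*s + 1) - 8*s - 4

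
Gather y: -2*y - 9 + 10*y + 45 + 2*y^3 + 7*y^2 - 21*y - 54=2*y^3 + 7*y^2 - 13*y - 18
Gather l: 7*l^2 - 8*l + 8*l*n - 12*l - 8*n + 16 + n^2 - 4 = 7*l^2 + l*(8*n - 20) + n^2 - 8*n + 12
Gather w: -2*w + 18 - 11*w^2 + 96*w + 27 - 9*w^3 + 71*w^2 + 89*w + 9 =-9*w^3 + 60*w^2 + 183*w + 54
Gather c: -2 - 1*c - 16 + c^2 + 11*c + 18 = c^2 + 10*c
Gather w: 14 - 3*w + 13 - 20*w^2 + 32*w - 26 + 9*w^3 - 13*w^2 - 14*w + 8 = 9*w^3 - 33*w^2 + 15*w + 9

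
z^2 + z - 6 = (z - 2)*(z + 3)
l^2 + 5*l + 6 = (l + 2)*(l + 3)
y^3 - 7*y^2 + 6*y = y*(y - 6)*(y - 1)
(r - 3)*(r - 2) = r^2 - 5*r + 6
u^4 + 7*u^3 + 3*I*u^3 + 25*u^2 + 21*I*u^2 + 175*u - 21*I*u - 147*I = (u + 7)*(u - 3*I)*(u - I)*(u + 7*I)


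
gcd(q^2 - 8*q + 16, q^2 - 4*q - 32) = 1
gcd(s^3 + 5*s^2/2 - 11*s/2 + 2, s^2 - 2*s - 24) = s + 4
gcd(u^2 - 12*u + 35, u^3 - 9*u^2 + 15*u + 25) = u - 5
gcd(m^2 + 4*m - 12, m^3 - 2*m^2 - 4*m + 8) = m - 2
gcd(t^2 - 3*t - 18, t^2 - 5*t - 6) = t - 6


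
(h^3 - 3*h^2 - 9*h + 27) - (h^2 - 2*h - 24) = h^3 - 4*h^2 - 7*h + 51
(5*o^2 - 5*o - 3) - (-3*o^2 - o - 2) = 8*o^2 - 4*o - 1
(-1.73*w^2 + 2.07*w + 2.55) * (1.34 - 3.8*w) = 6.574*w^3 - 10.1842*w^2 - 6.9162*w + 3.417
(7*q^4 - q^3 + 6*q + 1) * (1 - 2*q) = -14*q^5 + 9*q^4 - q^3 - 12*q^2 + 4*q + 1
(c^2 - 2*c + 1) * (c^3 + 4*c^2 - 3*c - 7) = c^5 + 2*c^4 - 10*c^3 + 3*c^2 + 11*c - 7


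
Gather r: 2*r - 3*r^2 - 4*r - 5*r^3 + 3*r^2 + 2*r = -5*r^3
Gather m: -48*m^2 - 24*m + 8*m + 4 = -48*m^2 - 16*m + 4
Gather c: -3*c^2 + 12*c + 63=-3*c^2 + 12*c + 63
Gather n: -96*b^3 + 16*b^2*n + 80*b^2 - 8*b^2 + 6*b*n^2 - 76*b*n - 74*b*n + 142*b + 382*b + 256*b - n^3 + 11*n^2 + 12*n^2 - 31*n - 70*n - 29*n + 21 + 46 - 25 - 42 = -96*b^3 + 72*b^2 + 780*b - n^3 + n^2*(6*b + 23) + n*(16*b^2 - 150*b - 130)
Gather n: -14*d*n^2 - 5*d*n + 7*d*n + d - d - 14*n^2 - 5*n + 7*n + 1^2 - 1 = n^2*(-14*d - 14) + n*(2*d + 2)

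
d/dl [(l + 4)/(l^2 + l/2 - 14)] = -4/(4*l^2 - 28*l + 49)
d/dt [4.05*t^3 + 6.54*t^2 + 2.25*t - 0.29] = 12.15*t^2 + 13.08*t + 2.25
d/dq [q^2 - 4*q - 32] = 2*q - 4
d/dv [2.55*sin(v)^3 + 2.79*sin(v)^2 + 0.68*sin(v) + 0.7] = (7.65*sin(v)^2 + 5.58*sin(v) + 0.68)*cos(v)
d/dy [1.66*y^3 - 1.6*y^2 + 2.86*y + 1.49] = 4.98*y^2 - 3.2*y + 2.86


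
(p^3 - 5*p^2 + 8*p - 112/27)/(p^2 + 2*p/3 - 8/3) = (9*p^2 - 33*p + 28)/(9*(p + 2))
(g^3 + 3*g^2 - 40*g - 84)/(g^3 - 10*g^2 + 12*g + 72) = (g + 7)/(g - 6)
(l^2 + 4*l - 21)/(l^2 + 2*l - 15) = (l + 7)/(l + 5)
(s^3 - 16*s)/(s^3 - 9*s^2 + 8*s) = (s^2 - 16)/(s^2 - 9*s + 8)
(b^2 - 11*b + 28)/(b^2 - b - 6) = (-b^2 + 11*b - 28)/(-b^2 + b + 6)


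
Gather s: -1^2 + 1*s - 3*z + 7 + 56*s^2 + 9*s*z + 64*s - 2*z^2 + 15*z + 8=56*s^2 + s*(9*z + 65) - 2*z^2 + 12*z + 14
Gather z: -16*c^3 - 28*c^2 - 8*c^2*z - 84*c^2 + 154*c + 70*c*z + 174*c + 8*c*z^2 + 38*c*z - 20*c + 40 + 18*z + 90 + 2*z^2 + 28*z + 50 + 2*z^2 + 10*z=-16*c^3 - 112*c^2 + 308*c + z^2*(8*c + 4) + z*(-8*c^2 + 108*c + 56) + 180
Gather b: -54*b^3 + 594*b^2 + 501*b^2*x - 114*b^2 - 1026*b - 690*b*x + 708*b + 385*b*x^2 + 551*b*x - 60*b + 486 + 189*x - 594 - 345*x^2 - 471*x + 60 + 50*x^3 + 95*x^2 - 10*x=-54*b^3 + b^2*(501*x + 480) + b*(385*x^2 - 139*x - 378) + 50*x^3 - 250*x^2 - 292*x - 48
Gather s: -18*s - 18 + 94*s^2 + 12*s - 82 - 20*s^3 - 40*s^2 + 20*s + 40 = -20*s^3 + 54*s^2 + 14*s - 60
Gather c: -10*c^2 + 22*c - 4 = -10*c^2 + 22*c - 4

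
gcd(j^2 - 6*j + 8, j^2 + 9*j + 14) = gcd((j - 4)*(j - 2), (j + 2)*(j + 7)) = 1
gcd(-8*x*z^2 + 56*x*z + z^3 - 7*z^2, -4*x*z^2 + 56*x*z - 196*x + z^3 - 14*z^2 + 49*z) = z - 7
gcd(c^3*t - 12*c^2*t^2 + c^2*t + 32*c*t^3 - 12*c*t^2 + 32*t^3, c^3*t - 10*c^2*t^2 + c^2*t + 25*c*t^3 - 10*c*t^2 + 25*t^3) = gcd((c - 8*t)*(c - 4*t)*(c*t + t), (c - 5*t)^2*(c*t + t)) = c*t + t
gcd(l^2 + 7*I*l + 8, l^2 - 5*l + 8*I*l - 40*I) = l + 8*I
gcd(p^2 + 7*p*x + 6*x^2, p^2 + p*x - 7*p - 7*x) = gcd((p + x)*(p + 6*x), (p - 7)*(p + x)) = p + x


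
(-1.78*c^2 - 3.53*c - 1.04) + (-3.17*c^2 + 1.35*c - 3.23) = -4.95*c^2 - 2.18*c - 4.27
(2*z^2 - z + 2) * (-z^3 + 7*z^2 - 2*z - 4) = -2*z^5 + 15*z^4 - 13*z^3 + 8*z^2 - 8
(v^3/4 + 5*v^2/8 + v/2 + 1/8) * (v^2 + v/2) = v^5/4 + 3*v^4/4 + 13*v^3/16 + 3*v^2/8 + v/16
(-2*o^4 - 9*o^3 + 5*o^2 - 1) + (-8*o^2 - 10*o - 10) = -2*o^4 - 9*o^3 - 3*o^2 - 10*o - 11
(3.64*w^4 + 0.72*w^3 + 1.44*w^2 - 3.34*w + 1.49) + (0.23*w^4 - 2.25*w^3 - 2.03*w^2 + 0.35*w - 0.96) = 3.87*w^4 - 1.53*w^3 - 0.59*w^2 - 2.99*w + 0.53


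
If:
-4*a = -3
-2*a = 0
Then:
No Solution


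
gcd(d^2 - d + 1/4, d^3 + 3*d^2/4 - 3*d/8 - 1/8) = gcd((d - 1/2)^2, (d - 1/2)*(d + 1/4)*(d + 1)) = d - 1/2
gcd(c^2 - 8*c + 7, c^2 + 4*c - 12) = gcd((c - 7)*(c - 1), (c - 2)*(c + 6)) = 1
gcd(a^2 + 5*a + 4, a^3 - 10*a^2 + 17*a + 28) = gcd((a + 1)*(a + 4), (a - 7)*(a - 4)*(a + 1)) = a + 1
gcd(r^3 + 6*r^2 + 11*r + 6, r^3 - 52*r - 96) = r + 2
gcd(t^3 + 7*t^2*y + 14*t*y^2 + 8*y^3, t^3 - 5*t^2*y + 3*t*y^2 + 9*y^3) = t + y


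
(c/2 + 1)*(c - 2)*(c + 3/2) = c^3/2 + 3*c^2/4 - 2*c - 3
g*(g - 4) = g^2 - 4*g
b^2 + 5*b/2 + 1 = (b + 1/2)*(b + 2)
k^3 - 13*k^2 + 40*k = k*(k - 8)*(k - 5)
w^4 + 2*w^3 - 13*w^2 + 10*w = w*(w - 2)*(w - 1)*(w + 5)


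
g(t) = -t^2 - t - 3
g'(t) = -2*t - 1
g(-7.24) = -48.18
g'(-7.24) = 13.48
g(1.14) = -5.44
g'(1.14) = -3.28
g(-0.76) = -2.82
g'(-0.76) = 0.52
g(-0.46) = -2.75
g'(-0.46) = -0.08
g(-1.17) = -3.20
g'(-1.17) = 1.34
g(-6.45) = -38.15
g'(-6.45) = 11.90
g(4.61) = -28.86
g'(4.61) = -10.22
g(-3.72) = -13.12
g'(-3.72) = 6.44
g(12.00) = -159.00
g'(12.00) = -25.00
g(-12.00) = -135.00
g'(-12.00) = 23.00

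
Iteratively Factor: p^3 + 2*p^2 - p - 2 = (p + 1)*(p^2 + p - 2) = (p - 1)*(p + 1)*(p + 2)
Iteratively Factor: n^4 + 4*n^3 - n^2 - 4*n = (n + 4)*(n^3 - n) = (n - 1)*(n + 4)*(n^2 + n) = (n - 1)*(n + 1)*(n + 4)*(n)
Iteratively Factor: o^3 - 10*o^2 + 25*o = (o)*(o^2 - 10*o + 25) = o*(o - 5)*(o - 5)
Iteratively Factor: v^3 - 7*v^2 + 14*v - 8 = (v - 4)*(v^2 - 3*v + 2) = (v - 4)*(v - 2)*(v - 1)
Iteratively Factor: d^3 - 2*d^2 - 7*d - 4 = (d - 4)*(d^2 + 2*d + 1) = (d - 4)*(d + 1)*(d + 1)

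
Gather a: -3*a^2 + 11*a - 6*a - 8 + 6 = -3*a^2 + 5*a - 2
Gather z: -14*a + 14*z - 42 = -14*a + 14*z - 42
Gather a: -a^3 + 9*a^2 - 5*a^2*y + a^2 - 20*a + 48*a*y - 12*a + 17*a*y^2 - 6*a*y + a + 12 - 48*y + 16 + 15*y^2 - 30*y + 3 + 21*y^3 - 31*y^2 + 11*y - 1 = -a^3 + a^2*(10 - 5*y) + a*(17*y^2 + 42*y - 31) + 21*y^3 - 16*y^2 - 67*y + 30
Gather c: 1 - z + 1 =2 - z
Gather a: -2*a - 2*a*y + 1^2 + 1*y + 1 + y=a*(-2*y - 2) + 2*y + 2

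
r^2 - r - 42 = (r - 7)*(r + 6)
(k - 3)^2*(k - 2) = k^3 - 8*k^2 + 21*k - 18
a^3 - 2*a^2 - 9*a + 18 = (a - 3)*(a - 2)*(a + 3)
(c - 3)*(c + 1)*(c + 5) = c^3 + 3*c^2 - 13*c - 15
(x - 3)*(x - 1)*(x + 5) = x^3 + x^2 - 17*x + 15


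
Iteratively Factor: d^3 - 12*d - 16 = (d + 2)*(d^2 - 2*d - 8) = (d - 4)*(d + 2)*(d + 2)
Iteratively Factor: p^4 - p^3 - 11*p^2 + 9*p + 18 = (p + 1)*(p^3 - 2*p^2 - 9*p + 18) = (p + 1)*(p + 3)*(p^2 - 5*p + 6) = (p - 2)*(p + 1)*(p + 3)*(p - 3)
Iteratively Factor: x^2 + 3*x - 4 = (x - 1)*(x + 4)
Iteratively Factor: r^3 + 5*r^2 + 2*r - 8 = (r + 2)*(r^2 + 3*r - 4) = (r - 1)*(r + 2)*(r + 4)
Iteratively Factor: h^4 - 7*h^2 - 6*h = (h - 3)*(h^3 + 3*h^2 + 2*h) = (h - 3)*(h + 2)*(h^2 + h) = h*(h - 3)*(h + 2)*(h + 1)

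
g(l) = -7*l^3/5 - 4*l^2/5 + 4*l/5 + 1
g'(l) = -21*l^2/5 - 8*l/5 + 4/5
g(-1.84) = 5.54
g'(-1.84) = -10.48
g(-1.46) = 2.48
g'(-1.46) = -5.82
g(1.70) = -6.83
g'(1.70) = -14.06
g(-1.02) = 0.84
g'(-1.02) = -1.94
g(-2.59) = 17.89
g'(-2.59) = -23.23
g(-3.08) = 31.85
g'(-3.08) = -34.11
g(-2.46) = 15.03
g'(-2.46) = -20.68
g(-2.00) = 7.40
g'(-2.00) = -12.80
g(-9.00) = 949.60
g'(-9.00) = -325.00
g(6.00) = -325.40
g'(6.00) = -160.00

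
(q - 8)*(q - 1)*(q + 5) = q^3 - 4*q^2 - 37*q + 40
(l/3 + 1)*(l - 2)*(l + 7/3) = l^3/3 + 10*l^2/9 - 11*l/9 - 14/3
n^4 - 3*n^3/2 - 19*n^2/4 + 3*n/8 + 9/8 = (n - 3)*(n - 1/2)*(n + 1/2)*(n + 3/2)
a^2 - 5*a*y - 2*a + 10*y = (a - 2)*(a - 5*y)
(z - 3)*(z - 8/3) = z^2 - 17*z/3 + 8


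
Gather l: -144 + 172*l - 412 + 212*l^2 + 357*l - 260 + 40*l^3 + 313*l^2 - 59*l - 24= 40*l^3 + 525*l^2 + 470*l - 840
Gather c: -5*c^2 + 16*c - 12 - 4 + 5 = -5*c^2 + 16*c - 11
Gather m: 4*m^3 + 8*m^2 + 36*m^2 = 4*m^3 + 44*m^2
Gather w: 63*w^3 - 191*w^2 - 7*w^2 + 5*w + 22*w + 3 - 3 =63*w^3 - 198*w^2 + 27*w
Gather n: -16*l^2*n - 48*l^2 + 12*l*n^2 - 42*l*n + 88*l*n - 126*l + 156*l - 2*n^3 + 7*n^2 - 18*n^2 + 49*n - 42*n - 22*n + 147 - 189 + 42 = -48*l^2 + 30*l - 2*n^3 + n^2*(12*l - 11) + n*(-16*l^2 + 46*l - 15)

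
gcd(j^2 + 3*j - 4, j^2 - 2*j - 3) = 1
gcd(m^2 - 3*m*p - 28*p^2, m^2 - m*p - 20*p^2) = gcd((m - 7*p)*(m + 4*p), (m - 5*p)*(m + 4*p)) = m + 4*p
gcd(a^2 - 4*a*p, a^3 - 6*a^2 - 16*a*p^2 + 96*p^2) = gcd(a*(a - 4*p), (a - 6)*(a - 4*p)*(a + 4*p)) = -a + 4*p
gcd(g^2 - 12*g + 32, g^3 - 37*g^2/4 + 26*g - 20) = g - 4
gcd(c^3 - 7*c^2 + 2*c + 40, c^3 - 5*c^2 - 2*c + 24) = c^2 - 2*c - 8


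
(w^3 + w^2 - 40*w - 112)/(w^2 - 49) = (w^2 + 8*w + 16)/(w + 7)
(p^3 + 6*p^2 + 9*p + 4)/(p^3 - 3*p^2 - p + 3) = (p^2 + 5*p + 4)/(p^2 - 4*p + 3)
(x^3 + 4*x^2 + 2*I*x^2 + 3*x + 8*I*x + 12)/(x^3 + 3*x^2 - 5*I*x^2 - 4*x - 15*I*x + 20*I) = (x^2 + 2*I*x + 3)/(x^2 - x*(1 + 5*I) + 5*I)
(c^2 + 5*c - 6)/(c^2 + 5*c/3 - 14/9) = 9*(c^2 + 5*c - 6)/(9*c^2 + 15*c - 14)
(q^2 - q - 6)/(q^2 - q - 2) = (-q^2 + q + 6)/(-q^2 + q + 2)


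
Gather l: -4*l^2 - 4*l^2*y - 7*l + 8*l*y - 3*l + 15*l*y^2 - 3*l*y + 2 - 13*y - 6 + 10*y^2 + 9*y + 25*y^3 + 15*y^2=l^2*(-4*y - 4) + l*(15*y^2 + 5*y - 10) + 25*y^3 + 25*y^2 - 4*y - 4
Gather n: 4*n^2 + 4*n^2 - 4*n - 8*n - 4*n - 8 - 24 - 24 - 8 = 8*n^2 - 16*n - 64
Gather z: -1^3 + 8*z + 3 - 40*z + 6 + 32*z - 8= 0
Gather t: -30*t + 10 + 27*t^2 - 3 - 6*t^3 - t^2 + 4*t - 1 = -6*t^3 + 26*t^2 - 26*t + 6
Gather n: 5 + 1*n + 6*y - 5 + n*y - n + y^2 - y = n*y + y^2 + 5*y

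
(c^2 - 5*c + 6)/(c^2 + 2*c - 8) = (c - 3)/(c + 4)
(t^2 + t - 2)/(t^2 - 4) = (t - 1)/(t - 2)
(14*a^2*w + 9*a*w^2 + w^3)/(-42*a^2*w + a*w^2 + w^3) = (2*a + w)/(-6*a + w)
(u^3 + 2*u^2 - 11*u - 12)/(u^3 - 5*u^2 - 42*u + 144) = (u^2 + 5*u + 4)/(u^2 - 2*u - 48)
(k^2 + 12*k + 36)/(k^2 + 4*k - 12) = (k + 6)/(k - 2)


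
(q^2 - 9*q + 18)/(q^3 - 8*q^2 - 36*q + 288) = (q - 3)/(q^2 - 2*q - 48)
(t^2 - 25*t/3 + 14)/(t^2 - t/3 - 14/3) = (t - 6)/(t + 2)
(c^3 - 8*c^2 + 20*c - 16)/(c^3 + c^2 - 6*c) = (c^2 - 6*c + 8)/(c*(c + 3))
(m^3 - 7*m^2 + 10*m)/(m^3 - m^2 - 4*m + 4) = m*(m - 5)/(m^2 + m - 2)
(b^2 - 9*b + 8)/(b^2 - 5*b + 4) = (b - 8)/(b - 4)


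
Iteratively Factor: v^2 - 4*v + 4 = (v - 2)*(v - 2)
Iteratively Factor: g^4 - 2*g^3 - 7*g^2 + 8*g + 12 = (g - 2)*(g^3 - 7*g - 6) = (g - 3)*(g - 2)*(g^2 + 3*g + 2) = (g - 3)*(g - 2)*(g + 2)*(g + 1)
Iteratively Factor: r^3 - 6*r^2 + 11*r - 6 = (r - 1)*(r^2 - 5*r + 6) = (r - 3)*(r - 1)*(r - 2)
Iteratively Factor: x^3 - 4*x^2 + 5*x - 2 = (x - 1)*(x^2 - 3*x + 2) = (x - 2)*(x - 1)*(x - 1)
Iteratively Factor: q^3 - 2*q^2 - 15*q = (q - 5)*(q^2 + 3*q) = (q - 5)*(q + 3)*(q)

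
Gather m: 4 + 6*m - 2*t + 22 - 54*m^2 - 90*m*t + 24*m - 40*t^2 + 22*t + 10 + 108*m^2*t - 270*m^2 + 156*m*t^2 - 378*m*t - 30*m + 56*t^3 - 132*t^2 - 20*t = m^2*(108*t - 324) + m*(156*t^2 - 468*t) + 56*t^3 - 172*t^2 + 36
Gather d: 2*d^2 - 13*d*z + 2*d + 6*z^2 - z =2*d^2 + d*(2 - 13*z) + 6*z^2 - z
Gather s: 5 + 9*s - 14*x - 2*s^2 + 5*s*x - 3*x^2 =-2*s^2 + s*(5*x + 9) - 3*x^2 - 14*x + 5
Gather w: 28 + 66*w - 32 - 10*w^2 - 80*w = -10*w^2 - 14*w - 4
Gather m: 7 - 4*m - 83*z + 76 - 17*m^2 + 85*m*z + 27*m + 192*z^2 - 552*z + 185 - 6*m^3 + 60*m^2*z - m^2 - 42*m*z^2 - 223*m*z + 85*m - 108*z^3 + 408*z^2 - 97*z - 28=-6*m^3 + m^2*(60*z - 18) + m*(-42*z^2 - 138*z + 108) - 108*z^3 + 600*z^2 - 732*z + 240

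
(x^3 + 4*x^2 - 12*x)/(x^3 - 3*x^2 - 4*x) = (-x^2 - 4*x + 12)/(-x^2 + 3*x + 4)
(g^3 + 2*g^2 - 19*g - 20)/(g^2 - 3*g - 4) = g + 5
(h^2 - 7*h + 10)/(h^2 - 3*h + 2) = (h - 5)/(h - 1)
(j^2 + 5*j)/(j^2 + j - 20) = j/(j - 4)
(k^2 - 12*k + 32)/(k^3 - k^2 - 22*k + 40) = (k - 8)/(k^2 + 3*k - 10)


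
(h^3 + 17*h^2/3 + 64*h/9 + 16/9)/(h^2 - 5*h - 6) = (9*h^3 + 51*h^2 + 64*h + 16)/(9*(h^2 - 5*h - 6))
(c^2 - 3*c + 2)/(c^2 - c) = (c - 2)/c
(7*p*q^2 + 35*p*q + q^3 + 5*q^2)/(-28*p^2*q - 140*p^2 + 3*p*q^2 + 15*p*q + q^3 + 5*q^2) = -q/(4*p - q)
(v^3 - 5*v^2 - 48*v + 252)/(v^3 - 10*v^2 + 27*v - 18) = (v^2 + v - 42)/(v^2 - 4*v + 3)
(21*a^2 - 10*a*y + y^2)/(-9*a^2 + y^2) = (-7*a + y)/(3*a + y)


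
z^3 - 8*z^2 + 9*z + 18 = (z - 6)*(z - 3)*(z + 1)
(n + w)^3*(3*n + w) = 3*n^4 + 10*n^3*w + 12*n^2*w^2 + 6*n*w^3 + w^4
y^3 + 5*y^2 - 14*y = y*(y - 2)*(y + 7)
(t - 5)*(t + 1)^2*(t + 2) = t^4 - t^3 - 15*t^2 - 23*t - 10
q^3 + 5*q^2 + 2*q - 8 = (q - 1)*(q + 2)*(q + 4)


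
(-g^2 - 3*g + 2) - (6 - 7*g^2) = 6*g^2 - 3*g - 4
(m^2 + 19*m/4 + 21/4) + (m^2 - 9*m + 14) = 2*m^2 - 17*m/4 + 77/4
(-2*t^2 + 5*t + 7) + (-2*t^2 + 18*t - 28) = -4*t^2 + 23*t - 21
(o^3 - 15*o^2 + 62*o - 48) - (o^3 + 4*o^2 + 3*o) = -19*o^2 + 59*o - 48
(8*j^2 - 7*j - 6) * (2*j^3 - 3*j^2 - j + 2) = 16*j^5 - 38*j^4 + j^3 + 41*j^2 - 8*j - 12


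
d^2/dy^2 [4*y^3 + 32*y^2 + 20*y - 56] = 24*y + 64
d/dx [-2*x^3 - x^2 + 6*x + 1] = -6*x^2 - 2*x + 6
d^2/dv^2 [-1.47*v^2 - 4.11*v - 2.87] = -2.94000000000000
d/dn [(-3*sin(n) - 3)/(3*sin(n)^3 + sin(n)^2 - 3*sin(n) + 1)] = 6*(3*sin(n)^3 + 5*sin(n)^2 + sin(n) - 2)*cos(n)/(-3*sin(n)*cos(n)^2 - cos(n)^2 + 2)^2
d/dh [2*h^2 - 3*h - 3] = 4*h - 3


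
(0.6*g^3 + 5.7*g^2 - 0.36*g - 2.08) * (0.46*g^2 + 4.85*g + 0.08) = 0.276*g^5 + 5.532*g^4 + 27.5274*g^3 - 2.2468*g^2 - 10.1168*g - 0.1664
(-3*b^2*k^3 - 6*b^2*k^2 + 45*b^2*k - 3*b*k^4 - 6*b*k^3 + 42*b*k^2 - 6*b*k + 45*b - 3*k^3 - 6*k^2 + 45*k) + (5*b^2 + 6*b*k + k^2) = -3*b^2*k^3 - 6*b^2*k^2 + 45*b^2*k + 5*b^2 - 3*b*k^4 - 6*b*k^3 + 42*b*k^2 + 45*b - 3*k^3 - 5*k^2 + 45*k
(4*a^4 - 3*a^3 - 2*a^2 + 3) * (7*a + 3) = 28*a^5 - 9*a^4 - 23*a^3 - 6*a^2 + 21*a + 9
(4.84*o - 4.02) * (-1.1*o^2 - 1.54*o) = -5.324*o^3 - 3.0316*o^2 + 6.1908*o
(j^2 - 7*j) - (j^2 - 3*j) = -4*j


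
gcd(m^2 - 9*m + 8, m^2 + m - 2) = m - 1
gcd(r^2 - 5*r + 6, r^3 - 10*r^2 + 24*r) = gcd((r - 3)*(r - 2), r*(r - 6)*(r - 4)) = 1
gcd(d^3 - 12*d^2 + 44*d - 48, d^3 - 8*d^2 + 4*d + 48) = d^2 - 10*d + 24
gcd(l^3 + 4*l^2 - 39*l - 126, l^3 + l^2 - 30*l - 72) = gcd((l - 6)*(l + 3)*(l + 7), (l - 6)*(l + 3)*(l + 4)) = l^2 - 3*l - 18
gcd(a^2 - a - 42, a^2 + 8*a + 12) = a + 6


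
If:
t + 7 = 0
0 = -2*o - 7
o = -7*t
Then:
No Solution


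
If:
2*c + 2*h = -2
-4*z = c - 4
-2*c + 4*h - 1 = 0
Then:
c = -5/6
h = -1/6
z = 29/24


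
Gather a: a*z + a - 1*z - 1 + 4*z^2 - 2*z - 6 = a*(z + 1) + 4*z^2 - 3*z - 7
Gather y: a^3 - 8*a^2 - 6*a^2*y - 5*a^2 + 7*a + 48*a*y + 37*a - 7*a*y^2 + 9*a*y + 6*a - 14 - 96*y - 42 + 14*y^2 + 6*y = a^3 - 13*a^2 + 50*a + y^2*(14 - 7*a) + y*(-6*a^2 + 57*a - 90) - 56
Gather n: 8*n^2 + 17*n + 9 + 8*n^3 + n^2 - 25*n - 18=8*n^3 + 9*n^2 - 8*n - 9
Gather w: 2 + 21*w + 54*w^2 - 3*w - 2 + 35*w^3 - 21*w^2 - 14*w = 35*w^3 + 33*w^2 + 4*w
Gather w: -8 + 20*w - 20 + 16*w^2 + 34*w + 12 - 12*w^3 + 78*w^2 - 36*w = -12*w^3 + 94*w^2 + 18*w - 16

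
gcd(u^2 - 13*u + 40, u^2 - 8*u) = u - 8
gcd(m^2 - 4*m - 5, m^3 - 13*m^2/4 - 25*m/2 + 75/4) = m - 5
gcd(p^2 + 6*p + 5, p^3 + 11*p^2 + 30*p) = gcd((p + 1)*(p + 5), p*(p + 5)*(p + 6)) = p + 5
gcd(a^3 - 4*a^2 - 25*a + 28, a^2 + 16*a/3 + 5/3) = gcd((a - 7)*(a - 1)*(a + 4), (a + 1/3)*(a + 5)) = 1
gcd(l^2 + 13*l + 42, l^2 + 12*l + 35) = l + 7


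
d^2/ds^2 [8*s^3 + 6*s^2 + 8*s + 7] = 48*s + 12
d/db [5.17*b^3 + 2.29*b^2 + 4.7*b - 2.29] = 15.51*b^2 + 4.58*b + 4.7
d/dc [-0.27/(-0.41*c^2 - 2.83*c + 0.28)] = (-0.2214*c - 0.7641)/(0.41*c^2 + 2.83*c - 0.28)^2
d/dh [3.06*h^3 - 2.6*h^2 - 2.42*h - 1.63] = 9.18*h^2 - 5.2*h - 2.42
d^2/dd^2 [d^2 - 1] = 2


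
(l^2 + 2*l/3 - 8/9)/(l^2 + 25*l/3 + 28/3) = (l - 2/3)/(l + 7)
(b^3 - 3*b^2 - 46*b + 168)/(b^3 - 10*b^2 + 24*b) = (b + 7)/b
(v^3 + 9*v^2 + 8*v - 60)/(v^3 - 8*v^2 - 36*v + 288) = (v^2 + 3*v - 10)/(v^2 - 14*v + 48)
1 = 1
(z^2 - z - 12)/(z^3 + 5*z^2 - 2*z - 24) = (z - 4)/(z^2 + 2*z - 8)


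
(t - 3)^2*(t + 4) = t^3 - 2*t^2 - 15*t + 36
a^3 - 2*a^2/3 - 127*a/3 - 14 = (a - 7)*(a + 1/3)*(a + 6)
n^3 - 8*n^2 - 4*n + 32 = (n - 8)*(n - 2)*(n + 2)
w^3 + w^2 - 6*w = w*(w - 2)*(w + 3)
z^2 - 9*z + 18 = (z - 6)*(z - 3)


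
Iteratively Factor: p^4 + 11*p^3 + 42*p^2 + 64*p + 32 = (p + 4)*(p^3 + 7*p^2 + 14*p + 8) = (p + 4)^2*(p^2 + 3*p + 2) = (p + 2)*(p + 4)^2*(p + 1)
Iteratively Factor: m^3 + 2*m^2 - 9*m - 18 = (m - 3)*(m^2 + 5*m + 6) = (m - 3)*(m + 2)*(m + 3)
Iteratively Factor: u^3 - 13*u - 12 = (u + 1)*(u^2 - u - 12) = (u - 4)*(u + 1)*(u + 3)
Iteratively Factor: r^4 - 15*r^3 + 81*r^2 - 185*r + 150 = (r - 2)*(r^3 - 13*r^2 + 55*r - 75) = (r - 5)*(r - 2)*(r^2 - 8*r + 15) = (r - 5)^2*(r - 2)*(r - 3)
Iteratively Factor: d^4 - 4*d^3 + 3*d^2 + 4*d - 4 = (d - 2)*(d^3 - 2*d^2 - d + 2) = (d - 2)^2*(d^2 - 1) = (d - 2)^2*(d + 1)*(d - 1)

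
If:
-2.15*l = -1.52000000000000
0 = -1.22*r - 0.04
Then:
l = 0.71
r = -0.03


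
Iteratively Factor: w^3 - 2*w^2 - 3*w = (w)*(w^2 - 2*w - 3) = w*(w - 3)*(w + 1)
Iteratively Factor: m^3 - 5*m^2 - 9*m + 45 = (m - 5)*(m^2 - 9) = (m - 5)*(m + 3)*(m - 3)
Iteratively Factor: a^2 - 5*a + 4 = (a - 1)*(a - 4)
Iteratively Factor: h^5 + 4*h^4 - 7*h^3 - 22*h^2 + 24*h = (h)*(h^4 + 4*h^3 - 7*h^2 - 22*h + 24) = h*(h + 4)*(h^3 - 7*h + 6) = h*(h - 1)*(h + 4)*(h^2 + h - 6) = h*(h - 1)*(h + 3)*(h + 4)*(h - 2)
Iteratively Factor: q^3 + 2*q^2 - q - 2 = (q + 2)*(q^2 - 1) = (q - 1)*(q + 2)*(q + 1)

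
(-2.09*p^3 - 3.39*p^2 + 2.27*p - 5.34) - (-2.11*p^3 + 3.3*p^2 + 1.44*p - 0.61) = 0.02*p^3 - 6.69*p^2 + 0.83*p - 4.73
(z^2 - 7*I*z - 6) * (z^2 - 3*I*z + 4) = z^4 - 10*I*z^3 - 23*z^2 - 10*I*z - 24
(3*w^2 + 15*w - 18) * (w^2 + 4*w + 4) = 3*w^4 + 27*w^3 + 54*w^2 - 12*w - 72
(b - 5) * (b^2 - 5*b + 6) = b^3 - 10*b^2 + 31*b - 30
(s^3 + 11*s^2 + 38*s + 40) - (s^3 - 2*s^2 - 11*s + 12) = 13*s^2 + 49*s + 28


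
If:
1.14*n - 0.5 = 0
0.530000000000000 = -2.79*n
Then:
No Solution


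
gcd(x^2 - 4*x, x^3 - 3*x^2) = x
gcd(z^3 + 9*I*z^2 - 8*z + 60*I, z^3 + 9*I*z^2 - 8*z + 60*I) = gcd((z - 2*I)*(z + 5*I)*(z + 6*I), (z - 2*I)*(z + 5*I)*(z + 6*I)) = z^3 + 9*I*z^2 - 8*z + 60*I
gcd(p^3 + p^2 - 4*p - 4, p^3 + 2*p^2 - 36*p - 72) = p + 2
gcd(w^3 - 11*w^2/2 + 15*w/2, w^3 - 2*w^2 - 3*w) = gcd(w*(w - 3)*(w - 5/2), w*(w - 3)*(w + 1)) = w^2 - 3*w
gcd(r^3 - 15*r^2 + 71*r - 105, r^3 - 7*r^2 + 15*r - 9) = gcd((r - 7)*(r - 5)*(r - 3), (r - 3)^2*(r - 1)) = r - 3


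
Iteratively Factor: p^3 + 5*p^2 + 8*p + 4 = (p + 2)*(p^2 + 3*p + 2) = (p + 1)*(p + 2)*(p + 2)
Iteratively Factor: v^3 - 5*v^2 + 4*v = (v - 4)*(v^2 - v) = (v - 4)*(v - 1)*(v)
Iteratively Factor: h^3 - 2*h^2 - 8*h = (h - 4)*(h^2 + 2*h) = h*(h - 4)*(h + 2)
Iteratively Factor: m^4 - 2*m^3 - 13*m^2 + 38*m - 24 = (m + 4)*(m^3 - 6*m^2 + 11*m - 6) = (m - 2)*(m + 4)*(m^2 - 4*m + 3) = (m - 3)*(m - 2)*(m + 4)*(m - 1)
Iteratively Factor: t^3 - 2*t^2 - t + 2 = (t - 1)*(t^2 - t - 2) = (t - 1)*(t + 1)*(t - 2)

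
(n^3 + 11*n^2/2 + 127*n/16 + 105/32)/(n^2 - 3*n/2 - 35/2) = (n^2 + 2*n + 15/16)/(n - 5)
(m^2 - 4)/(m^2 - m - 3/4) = 4*(4 - m^2)/(-4*m^2 + 4*m + 3)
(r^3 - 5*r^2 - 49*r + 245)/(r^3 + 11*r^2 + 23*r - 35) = (r^2 - 12*r + 35)/(r^2 + 4*r - 5)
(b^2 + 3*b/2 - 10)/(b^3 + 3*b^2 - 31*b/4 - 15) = 2/(2*b + 3)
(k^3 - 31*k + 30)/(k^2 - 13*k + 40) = (k^2 + 5*k - 6)/(k - 8)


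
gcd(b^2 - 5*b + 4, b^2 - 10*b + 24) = b - 4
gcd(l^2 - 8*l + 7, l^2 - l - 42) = l - 7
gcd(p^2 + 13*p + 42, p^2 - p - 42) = p + 6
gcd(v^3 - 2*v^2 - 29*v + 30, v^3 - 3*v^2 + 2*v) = v - 1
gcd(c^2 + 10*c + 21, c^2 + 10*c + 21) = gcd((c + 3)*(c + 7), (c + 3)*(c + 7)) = c^2 + 10*c + 21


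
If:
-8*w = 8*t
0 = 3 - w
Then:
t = -3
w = 3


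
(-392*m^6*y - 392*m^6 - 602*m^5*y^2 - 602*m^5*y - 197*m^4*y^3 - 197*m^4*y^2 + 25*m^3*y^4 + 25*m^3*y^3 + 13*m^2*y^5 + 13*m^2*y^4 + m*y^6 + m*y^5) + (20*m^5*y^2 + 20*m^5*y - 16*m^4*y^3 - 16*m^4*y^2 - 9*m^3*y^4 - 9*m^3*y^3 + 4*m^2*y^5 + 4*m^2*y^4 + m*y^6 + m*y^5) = -392*m^6*y - 392*m^6 - 582*m^5*y^2 - 582*m^5*y - 213*m^4*y^3 - 213*m^4*y^2 + 16*m^3*y^4 + 16*m^3*y^3 + 17*m^2*y^5 + 17*m^2*y^4 + 2*m*y^6 + 2*m*y^5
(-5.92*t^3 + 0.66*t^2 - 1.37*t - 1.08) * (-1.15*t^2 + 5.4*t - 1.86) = 6.808*t^5 - 32.727*t^4 + 16.1507*t^3 - 7.3836*t^2 - 3.2838*t + 2.0088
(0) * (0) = 0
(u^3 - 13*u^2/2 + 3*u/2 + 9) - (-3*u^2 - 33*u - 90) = u^3 - 7*u^2/2 + 69*u/2 + 99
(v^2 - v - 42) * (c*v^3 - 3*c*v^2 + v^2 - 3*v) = c*v^5 - 4*c*v^4 - 39*c*v^3 + 126*c*v^2 + v^4 - 4*v^3 - 39*v^2 + 126*v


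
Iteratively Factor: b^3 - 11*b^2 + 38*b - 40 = (b - 5)*(b^2 - 6*b + 8) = (b - 5)*(b - 2)*(b - 4)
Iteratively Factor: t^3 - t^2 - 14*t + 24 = (t + 4)*(t^2 - 5*t + 6) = (t - 2)*(t + 4)*(t - 3)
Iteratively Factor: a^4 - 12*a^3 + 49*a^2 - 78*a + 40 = (a - 4)*(a^3 - 8*a^2 + 17*a - 10) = (a - 4)*(a - 1)*(a^2 - 7*a + 10) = (a - 4)*(a - 2)*(a - 1)*(a - 5)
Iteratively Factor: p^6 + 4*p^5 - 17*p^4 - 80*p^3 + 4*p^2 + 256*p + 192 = (p + 3)*(p^5 + p^4 - 20*p^3 - 20*p^2 + 64*p + 64) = (p - 2)*(p + 3)*(p^4 + 3*p^3 - 14*p^2 - 48*p - 32) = (p - 2)*(p + 3)*(p + 4)*(p^3 - p^2 - 10*p - 8) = (p - 2)*(p + 2)*(p + 3)*(p + 4)*(p^2 - 3*p - 4) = (p - 4)*(p - 2)*(p + 2)*(p + 3)*(p + 4)*(p + 1)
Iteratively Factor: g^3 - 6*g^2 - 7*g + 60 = (g - 4)*(g^2 - 2*g - 15) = (g - 4)*(g + 3)*(g - 5)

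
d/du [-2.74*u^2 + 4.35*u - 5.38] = 4.35 - 5.48*u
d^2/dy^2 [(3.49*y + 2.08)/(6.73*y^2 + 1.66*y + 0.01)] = ((3.49*y + 2.08)*(13.46*y + 1.66)*(26.92*y + 3.32) - (140.9262*y + 39.5836)*(6.73*y^2 + 1.66*y + 0.01))/(6.73*y^2 + 1.66*y + 0.01)^3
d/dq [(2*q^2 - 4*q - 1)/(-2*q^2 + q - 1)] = (-6*q^2 - 8*q + 5)/(4*q^4 - 4*q^3 + 5*q^2 - 2*q + 1)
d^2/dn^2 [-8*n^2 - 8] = -16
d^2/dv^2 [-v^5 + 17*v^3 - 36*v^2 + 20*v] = -20*v^3 + 102*v - 72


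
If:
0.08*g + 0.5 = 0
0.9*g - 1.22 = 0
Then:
No Solution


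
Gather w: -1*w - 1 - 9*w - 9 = -10*w - 10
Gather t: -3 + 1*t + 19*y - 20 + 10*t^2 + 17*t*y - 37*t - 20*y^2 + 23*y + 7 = 10*t^2 + t*(17*y - 36) - 20*y^2 + 42*y - 16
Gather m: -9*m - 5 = -9*m - 5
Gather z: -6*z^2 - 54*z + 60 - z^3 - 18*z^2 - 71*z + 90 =-z^3 - 24*z^2 - 125*z + 150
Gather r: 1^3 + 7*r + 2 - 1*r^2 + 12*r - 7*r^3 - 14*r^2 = -7*r^3 - 15*r^2 + 19*r + 3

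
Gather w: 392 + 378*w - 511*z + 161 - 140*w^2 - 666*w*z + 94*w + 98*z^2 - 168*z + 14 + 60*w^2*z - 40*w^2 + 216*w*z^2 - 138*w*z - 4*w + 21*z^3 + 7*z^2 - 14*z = w^2*(60*z - 180) + w*(216*z^2 - 804*z + 468) + 21*z^3 + 105*z^2 - 693*z + 567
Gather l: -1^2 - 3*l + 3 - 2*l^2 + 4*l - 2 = -2*l^2 + l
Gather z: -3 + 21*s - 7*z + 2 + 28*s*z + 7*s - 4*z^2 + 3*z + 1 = 28*s - 4*z^2 + z*(28*s - 4)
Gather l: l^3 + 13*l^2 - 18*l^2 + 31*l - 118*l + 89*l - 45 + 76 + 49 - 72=l^3 - 5*l^2 + 2*l + 8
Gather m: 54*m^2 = 54*m^2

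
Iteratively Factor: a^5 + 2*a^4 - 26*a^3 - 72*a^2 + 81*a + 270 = (a + 3)*(a^4 - a^3 - 23*a^2 - 3*a + 90) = (a - 5)*(a + 3)*(a^3 + 4*a^2 - 3*a - 18) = (a - 5)*(a + 3)^2*(a^2 + a - 6) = (a - 5)*(a + 3)^3*(a - 2)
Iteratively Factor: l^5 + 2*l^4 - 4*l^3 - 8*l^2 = (l + 2)*(l^4 - 4*l^2) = l*(l + 2)*(l^3 - 4*l) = l*(l + 2)^2*(l^2 - 2*l) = l^2*(l + 2)^2*(l - 2)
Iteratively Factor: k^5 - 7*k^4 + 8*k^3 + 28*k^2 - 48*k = (k)*(k^4 - 7*k^3 + 8*k^2 + 28*k - 48) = k*(k - 3)*(k^3 - 4*k^2 - 4*k + 16) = k*(k - 3)*(k - 2)*(k^2 - 2*k - 8) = k*(k - 3)*(k - 2)*(k + 2)*(k - 4)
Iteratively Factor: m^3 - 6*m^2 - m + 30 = (m - 5)*(m^2 - m - 6) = (m - 5)*(m + 2)*(m - 3)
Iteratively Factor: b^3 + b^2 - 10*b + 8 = (b - 1)*(b^2 + 2*b - 8) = (b - 1)*(b + 4)*(b - 2)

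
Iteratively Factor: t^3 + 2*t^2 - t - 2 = (t - 1)*(t^2 + 3*t + 2) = (t - 1)*(t + 1)*(t + 2)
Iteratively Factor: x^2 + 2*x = (x)*(x + 2)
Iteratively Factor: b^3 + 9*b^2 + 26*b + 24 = (b + 4)*(b^2 + 5*b + 6) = (b + 3)*(b + 4)*(b + 2)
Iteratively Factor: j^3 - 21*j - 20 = (j + 4)*(j^2 - 4*j - 5) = (j + 1)*(j + 4)*(j - 5)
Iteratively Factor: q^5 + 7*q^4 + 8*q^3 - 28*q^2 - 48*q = (q)*(q^4 + 7*q^3 + 8*q^2 - 28*q - 48) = q*(q - 2)*(q^3 + 9*q^2 + 26*q + 24) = q*(q - 2)*(q + 4)*(q^2 + 5*q + 6) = q*(q - 2)*(q + 3)*(q + 4)*(q + 2)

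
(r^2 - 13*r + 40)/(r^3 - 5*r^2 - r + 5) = (r - 8)/(r^2 - 1)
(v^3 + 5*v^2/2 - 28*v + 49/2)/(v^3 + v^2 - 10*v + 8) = (2*v^2 + 7*v - 49)/(2*(v^2 + 2*v - 8))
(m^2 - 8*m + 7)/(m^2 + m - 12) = (m^2 - 8*m + 7)/(m^2 + m - 12)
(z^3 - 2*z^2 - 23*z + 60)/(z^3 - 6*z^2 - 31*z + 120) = (z - 4)/(z - 8)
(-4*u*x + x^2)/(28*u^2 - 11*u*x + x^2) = x/(-7*u + x)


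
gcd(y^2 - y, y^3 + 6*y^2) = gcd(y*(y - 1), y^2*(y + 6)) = y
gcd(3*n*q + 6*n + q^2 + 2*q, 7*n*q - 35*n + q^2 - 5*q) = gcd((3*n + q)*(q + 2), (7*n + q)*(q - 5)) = 1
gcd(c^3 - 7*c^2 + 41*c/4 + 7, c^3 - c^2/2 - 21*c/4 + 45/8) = 1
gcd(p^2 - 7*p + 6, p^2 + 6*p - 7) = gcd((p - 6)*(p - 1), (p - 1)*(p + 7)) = p - 1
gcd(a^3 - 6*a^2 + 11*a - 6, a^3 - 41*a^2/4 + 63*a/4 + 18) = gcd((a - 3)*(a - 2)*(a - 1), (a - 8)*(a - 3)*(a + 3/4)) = a - 3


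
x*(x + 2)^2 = x^3 + 4*x^2 + 4*x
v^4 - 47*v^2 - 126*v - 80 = (v - 8)*(v + 1)*(v + 2)*(v + 5)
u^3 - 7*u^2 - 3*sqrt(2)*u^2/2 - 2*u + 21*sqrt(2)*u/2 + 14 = (u - 7)*(u - 2*sqrt(2))*(u + sqrt(2)/2)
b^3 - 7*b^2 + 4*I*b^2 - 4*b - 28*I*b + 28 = (b - 7)*(b + 2*I)^2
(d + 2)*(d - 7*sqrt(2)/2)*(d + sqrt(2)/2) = d^3 - 3*sqrt(2)*d^2 + 2*d^2 - 6*sqrt(2)*d - 7*d/2 - 7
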